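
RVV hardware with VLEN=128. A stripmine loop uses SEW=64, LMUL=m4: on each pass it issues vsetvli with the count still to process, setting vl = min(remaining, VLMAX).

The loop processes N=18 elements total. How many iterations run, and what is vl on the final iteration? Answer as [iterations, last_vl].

[iterations, last_vl] = [3, 2]

VLMAX = (128 × 4) / 64 = 8 lanes
N=18: ⌈18/8⌉ = 3 iters; last vl = 18 − 2×8 = 2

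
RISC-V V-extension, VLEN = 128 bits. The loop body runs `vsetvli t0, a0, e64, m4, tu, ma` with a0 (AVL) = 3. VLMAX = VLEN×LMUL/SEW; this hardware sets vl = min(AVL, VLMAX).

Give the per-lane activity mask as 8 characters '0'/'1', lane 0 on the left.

lanes per group: 128·4/64 = 8
vl = min(AVL, VLMAX) = min(3, 8) = 3
bits (lane 0 leftmost): 11100000

predicate = 11100000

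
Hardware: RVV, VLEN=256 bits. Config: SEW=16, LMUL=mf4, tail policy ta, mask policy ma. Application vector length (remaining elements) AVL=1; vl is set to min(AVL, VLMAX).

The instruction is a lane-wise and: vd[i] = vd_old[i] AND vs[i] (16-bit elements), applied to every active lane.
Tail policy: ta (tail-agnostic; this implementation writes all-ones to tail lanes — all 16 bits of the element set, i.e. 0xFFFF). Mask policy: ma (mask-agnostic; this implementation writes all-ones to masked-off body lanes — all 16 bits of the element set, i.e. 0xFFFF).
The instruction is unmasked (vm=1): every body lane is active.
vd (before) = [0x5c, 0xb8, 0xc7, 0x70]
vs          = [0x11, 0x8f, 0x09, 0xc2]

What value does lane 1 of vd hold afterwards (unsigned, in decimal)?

vd[1] = 65535

VLMAX = (256 × 1/4) / 16 = 4 lanes
vl ← min(1, 4) = 1
  i=0: and(0x5c,0x11) → 16
  i=1: tail/ones → 65535
  i=2: tail/ones → 65535
  i=3: tail/ones → 65535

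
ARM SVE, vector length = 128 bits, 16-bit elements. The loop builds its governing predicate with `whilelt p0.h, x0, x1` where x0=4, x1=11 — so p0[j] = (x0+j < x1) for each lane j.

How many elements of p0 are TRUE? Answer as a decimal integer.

vl = 7

lane count: 128 div 16 = 8
p0[j] = (4+j < 11); true for j=0..6 → 7 lanes set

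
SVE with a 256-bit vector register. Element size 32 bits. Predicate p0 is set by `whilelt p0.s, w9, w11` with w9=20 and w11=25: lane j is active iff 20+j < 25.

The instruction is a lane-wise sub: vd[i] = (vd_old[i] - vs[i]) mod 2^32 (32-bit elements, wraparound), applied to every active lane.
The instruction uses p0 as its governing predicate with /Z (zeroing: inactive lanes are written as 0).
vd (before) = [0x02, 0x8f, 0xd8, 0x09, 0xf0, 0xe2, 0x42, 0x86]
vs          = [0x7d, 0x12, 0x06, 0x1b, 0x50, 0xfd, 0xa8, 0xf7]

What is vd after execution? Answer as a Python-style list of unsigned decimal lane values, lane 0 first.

lane count: 256 div 32 = 8
p0[j] = (20+j < 25); true for j=0..4 → 5 lanes set
lane  0: sub(0x02,0x7d) ⇒ 0xffffff85
lane  1: sub(0x8f,0x12) ⇒ 0x7d
lane  2: sub(0xd8,0x06) ⇒ 0xd2
lane  3: sub(0x09,0x1b) ⇒ 0xffffffee
lane  4: sub(0xf0,0x50) ⇒ 0xa0
lane  5: tail/zero ⇒ 0x00
lane  6: tail/zero ⇒ 0x00
lane  7: tail/zero ⇒ 0x00

vd = [4294967173, 125, 210, 4294967278, 160, 0, 0, 0]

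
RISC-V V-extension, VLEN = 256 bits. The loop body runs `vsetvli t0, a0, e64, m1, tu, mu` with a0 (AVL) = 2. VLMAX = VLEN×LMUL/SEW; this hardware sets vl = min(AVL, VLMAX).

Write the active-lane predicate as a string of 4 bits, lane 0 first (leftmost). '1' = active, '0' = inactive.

VLMAX = (256 × 1) / 64 = 4 lanes
vl ← min(2, 4) = 2
bits (lane 0 leftmost): 1100

predicate = 1100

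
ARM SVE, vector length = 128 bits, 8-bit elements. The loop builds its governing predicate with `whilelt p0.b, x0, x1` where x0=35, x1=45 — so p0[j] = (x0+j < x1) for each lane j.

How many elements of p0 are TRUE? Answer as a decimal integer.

vl = 10

register lanes = 128/8 = 16
whilelt: lane j active iff 35+j < 45 → j < 10 → 10 active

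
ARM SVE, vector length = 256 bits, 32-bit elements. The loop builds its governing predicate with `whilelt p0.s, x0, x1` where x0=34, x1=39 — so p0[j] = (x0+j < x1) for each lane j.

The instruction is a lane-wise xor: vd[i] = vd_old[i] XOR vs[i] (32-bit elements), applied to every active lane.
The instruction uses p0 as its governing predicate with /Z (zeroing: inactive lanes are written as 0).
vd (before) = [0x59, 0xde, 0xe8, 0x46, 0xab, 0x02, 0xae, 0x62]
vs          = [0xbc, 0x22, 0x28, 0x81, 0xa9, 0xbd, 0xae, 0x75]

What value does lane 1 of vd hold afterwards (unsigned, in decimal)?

lane count: 256 div 32 = 8
whilelt: lane j active iff 34+j < 39 → j < 5 → 5 active
vd[0] xor(0x59,0xbc) -> 0xe5
vd[1] xor(0xde,0x22) -> 0xfc
vd[2] xor(0xe8,0x28) -> 0xc0
vd[3] xor(0x46,0x81) -> 0xc7
vd[4] xor(0xab,0xa9) -> 0x02
vd[5] tail/zero -> 0x00
vd[6] tail/zero -> 0x00
vd[7] tail/zero -> 0x00

vd[1] = 252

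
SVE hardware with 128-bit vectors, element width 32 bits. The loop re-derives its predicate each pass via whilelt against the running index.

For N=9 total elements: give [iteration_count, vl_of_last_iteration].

[iterations, last_vl] = [3, 1]

lane count: 128 div 32 = 4
iterations = ceil(9/4) = 3; final-pass vl = 1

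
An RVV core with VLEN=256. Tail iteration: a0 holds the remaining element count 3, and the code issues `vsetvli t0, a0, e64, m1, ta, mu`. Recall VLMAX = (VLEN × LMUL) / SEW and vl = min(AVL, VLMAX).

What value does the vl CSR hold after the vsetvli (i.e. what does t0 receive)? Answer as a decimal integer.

VLMAX = VLEN×LMUL/SEW = 256×1/64 = 4
vl ← min(3, 4) = 3

vl = 3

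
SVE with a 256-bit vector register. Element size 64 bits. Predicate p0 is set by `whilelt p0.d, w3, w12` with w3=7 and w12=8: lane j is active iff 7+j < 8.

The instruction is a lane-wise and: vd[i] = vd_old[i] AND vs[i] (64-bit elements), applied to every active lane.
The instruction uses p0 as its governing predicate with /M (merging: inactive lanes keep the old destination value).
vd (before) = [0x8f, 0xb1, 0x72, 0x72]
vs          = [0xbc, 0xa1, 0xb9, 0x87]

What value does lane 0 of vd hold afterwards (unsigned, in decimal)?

register lanes = 256/64 = 4
p0[j] = (7+j < 8); true for j=0..0 → 1 lanes set
vd[0] and(0x8f,0xbc) -> 0x8c
vd[1] tail/keep -> 0xb1
vd[2] tail/keep -> 0x72
vd[3] tail/keep -> 0x72

vd[0] = 140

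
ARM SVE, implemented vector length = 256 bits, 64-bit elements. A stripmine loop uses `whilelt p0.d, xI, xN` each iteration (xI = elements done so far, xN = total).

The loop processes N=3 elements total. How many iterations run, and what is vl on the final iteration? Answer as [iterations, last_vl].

[iterations, last_vl] = [1, 3]

lane count: 256 div 64 = 4
3 elements at 4/iter → 1 passes, remainder 3 on the last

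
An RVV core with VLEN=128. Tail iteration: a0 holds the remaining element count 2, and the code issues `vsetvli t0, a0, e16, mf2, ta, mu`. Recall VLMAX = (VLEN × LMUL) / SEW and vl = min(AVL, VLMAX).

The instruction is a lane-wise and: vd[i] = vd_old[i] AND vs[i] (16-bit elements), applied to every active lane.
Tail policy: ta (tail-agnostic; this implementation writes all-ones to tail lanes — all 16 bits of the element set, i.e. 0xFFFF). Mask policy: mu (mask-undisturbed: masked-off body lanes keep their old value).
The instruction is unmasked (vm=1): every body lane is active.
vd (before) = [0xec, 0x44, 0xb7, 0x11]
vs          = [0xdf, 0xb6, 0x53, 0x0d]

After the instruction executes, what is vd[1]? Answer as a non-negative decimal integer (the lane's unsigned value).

vd[1] = 4

VLMAX = (128 × 1/2) / 16 = 4 lanes
vl = min(AVL, VLMAX) = min(2, 4) = 2
lane  0: and(0xec,0xdf) ⇒ 0xcc
lane  1: and(0x44,0xb6) ⇒ 0x04
lane  2: tail/ones ⇒ 0xffff
lane  3: tail/ones ⇒ 0xffff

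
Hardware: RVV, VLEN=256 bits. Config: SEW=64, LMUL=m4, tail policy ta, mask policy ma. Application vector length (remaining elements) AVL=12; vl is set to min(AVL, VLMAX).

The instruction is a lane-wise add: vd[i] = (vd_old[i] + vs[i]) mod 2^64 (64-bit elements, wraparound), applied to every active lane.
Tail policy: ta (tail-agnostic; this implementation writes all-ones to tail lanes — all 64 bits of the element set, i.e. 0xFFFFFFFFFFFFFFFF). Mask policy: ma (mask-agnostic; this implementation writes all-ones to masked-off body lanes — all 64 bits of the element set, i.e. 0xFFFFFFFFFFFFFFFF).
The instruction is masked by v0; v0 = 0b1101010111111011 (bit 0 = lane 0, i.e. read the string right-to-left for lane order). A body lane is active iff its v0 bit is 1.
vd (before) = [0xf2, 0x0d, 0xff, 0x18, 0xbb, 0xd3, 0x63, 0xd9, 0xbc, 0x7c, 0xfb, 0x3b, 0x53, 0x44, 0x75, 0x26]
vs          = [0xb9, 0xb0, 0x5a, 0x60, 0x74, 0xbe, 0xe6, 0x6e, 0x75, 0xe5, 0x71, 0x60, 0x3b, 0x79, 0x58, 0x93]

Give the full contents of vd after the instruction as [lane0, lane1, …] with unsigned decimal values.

VLMAX = VLEN×LMUL/SEW = 256×4/64 = 16
vl = min(AVL, VLMAX) = min(12, 16) = 12
vd[0] add(0xf2,0xb9) -> 0x1ab
vd[1] add(0x0d,0xb0) -> 0xbd
vd[2] mask-off/ones -> 0xffffffffffffffff
vd[3] add(0x18,0x60) -> 0x78
vd[4] add(0xbb,0x74) -> 0x12f
vd[5] add(0xd3,0xbe) -> 0x191
vd[6] add(0x63,0xe6) -> 0x149
vd[7] add(0xd9,0x6e) -> 0x147
vd[8] add(0xbc,0x75) -> 0x131
vd[9] mask-off/ones -> 0xffffffffffffffff
vd[10] add(0xfb,0x71) -> 0x16c
vd[11] mask-off/ones -> 0xffffffffffffffff
vd[12] tail/ones -> 0xffffffffffffffff
vd[13] tail/ones -> 0xffffffffffffffff
vd[14] tail/ones -> 0xffffffffffffffff
vd[15] tail/ones -> 0xffffffffffffffff

vd = [427, 189, 18446744073709551615, 120, 303, 401, 329, 327, 305, 18446744073709551615, 364, 18446744073709551615, 18446744073709551615, 18446744073709551615, 18446744073709551615, 18446744073709551615]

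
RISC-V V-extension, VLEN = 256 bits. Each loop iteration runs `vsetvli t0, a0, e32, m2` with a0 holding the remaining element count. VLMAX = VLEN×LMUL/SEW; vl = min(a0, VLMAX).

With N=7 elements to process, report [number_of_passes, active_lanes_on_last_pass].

VLMAX = VLEN×LMUL/SEW = 256×2/32 = 16
7 elements at 16/iter → 1 passes, remainder 7 on the last

[iterations, last_vl] = [1, 7]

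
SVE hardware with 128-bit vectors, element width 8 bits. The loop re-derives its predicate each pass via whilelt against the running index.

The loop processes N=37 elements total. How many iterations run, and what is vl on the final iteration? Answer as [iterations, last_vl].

[iterations, last_vl] = [3, 5]

register lanes = 128/8 = 16
37 elements at 16/iter → 3 passes, remainder 5 on the last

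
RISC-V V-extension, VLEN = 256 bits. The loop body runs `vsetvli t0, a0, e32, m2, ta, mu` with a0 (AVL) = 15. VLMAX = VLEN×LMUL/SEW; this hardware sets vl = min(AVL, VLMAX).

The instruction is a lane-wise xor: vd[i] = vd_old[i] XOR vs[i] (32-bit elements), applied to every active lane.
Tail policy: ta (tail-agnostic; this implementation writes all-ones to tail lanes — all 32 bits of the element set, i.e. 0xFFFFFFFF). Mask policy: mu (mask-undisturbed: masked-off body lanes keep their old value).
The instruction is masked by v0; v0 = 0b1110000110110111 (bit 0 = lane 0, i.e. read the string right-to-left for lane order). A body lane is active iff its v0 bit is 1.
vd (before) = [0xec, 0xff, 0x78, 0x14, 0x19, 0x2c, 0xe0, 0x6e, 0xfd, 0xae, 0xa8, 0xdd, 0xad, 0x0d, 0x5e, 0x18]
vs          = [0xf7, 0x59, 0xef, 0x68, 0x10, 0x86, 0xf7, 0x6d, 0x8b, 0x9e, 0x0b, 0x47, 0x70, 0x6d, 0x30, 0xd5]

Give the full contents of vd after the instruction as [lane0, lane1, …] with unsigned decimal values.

lanes per group: 256·2/32 = 16
vl = min(AVL, VLMAX) = min(15, 16) = 15
[0] xor(0xec,0xf7) = 0x1b
[1] xor(0xff,0x59) = 0xa6
[2] xor(0x78,0xef) = 0x97
[3] mask-off/keep = 0x14
[4] xor(0x19,0x10) = 0x09
[5] xor(0x2c,0x86) = 0xaa
[6] mask-off/keep = 0xe0
[7] xor(0x6e,0x6d) = 0x03
[8] xor(0xfd,0x8b) = 0x76
[9] mask-off/keep = 0xae
[10] mask-off/keep = 0xa8
[11] mask-off/keep = 0xdd
[12] mask-off/keep = 0xad
[13] xor(0x0d,0x6d) = 0x60
[14] xor(0x5e,0x30) = 0x6e
[15] tail/ones = 0xffffffff

vd = [27, 166, 151, 20, 9, 170, 224, 3, 118, 174, 168, 221, 173, 96, 110, 4294967295]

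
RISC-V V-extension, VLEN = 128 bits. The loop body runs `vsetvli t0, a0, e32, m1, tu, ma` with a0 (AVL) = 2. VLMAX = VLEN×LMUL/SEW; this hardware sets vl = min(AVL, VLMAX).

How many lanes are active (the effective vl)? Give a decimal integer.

lanes per group: 128·1/32 = 4
vl ← min(2, 4) = 2

vl = 2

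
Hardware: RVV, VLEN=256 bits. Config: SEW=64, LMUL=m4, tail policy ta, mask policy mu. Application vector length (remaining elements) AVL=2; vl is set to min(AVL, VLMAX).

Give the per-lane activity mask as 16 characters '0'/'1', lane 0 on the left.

VLMAX = (256 × 4) / 64 = 16 lanes
vl = min(AVL, VLMAX) = min(2, 16) = 2
bits (lane 0 leftmost): 1100000000000000

predicate = 1100000000000000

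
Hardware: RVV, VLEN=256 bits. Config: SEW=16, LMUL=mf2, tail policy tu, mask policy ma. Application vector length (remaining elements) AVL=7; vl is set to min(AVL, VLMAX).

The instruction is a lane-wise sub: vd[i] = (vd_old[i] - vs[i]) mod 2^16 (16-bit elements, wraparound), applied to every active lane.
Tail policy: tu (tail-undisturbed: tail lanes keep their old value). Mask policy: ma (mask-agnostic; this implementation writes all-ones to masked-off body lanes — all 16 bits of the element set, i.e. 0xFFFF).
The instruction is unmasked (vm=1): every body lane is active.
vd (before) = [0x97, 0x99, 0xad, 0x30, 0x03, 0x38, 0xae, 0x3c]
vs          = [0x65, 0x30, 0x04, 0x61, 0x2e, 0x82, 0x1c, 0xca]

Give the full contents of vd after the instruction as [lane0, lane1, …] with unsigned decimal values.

VLMAX = VLEN×LMUL/SEW = 256×1/2/16 = 8
AVL=7 ≤ VLMAX=8, so vl = 7
  i=0: sub(0x97,0x65) → 50
  i=1: sub(0x99,0x30) → 105
  i=2: sub(0xad,0x04) → 169
  i=3: sub(0x30,0x61) → 65487
  i=4: sub(0x03,0x2e) → 65493
  i=5: sub(0x38,0x82) → 65462
  i=6: sub(0xae,0x1c) → 146
  i=7: tail/keep → 60

vd = [50, 105, 169, 65487, 65493, 65462, 146, 60]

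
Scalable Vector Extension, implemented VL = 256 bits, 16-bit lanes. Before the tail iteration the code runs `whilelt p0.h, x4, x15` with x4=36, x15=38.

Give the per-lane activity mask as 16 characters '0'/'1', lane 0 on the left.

register lanes = 256/16 = 16
active while 36+j < 38, i.e. j ∈ [0,2) capped at 16 ⇒ 2
bits (lane 0 leftmost): 1100000000000000

predicate = 1100000000000000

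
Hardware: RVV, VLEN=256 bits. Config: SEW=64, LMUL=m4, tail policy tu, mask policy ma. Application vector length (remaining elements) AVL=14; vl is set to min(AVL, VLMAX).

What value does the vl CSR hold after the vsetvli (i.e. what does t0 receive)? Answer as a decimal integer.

vl = 14

lanes per group: 256·4/64 = 16
AVL=14 ≤ VLMAX=16, so vl = 14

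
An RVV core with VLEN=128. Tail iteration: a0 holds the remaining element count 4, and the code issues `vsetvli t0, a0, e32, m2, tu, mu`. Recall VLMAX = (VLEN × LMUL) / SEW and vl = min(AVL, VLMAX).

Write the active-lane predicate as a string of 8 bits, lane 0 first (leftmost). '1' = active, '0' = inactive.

lanes per group: 128·2/32 = 8
vl = min(AVL, VLMAX) = min(4, 8) = 4
bits (lane 0 leftmost): 11110000

predicate = 11110000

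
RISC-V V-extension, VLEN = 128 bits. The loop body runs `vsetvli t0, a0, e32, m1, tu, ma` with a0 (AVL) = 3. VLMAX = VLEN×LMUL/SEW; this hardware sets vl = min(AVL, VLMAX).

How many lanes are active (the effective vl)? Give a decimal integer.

vl = 3

lanes per group: 128·1/32 = 4
vl = min(AVL, VLMAX) = min(3, 4) = 3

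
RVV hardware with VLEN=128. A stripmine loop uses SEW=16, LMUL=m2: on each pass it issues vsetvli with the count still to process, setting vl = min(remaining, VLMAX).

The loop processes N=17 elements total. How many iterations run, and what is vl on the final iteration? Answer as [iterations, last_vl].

lanes per group: 128·2/16 = 16
17 elements at 16/iter → 2 passes, remainder 1 on the last

[iterations, last_vl] = [2, 1]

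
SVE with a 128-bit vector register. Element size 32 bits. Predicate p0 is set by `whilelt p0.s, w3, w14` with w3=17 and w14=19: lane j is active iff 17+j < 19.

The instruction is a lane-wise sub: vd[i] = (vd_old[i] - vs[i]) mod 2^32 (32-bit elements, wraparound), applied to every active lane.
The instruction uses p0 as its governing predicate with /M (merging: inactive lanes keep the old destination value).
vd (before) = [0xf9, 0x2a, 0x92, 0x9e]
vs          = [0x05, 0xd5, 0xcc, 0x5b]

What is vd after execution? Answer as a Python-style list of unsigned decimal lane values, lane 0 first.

128-bit reg / 32-bit elem → 4 lanes
p0[j] = (17+j < 19); true for j=0..1 → 2 lanes set
lane  0: sub(0xf9,0x05) ⇒ 0xf4
lane  1: sub(0x2a,0xd5) ⇒ 0xffffff55
lane  2: tail/keep ⇒ 0x92
lane  3: tail/keep ⇒ 0x9e

vd = [244, 4294967125, 146, 158]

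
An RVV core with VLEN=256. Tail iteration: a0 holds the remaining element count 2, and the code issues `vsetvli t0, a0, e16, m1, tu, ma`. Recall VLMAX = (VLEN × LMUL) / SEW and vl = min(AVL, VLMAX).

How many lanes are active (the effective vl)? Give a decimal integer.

vl = 2

lanes per group: 256·1/16 = 16
vl ← min(2, 16) = 2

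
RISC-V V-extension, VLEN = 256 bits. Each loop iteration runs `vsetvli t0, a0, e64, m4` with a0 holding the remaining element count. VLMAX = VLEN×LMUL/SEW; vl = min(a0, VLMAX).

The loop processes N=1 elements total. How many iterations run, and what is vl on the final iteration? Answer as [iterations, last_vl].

VLMAX = (256 × 4) / 64 = 16 lanes
N=1: ⌈1/16⌉ = 1 iters; last vl = 1 − 0×16 = 1

[iterations, last_vl] = [1, 1]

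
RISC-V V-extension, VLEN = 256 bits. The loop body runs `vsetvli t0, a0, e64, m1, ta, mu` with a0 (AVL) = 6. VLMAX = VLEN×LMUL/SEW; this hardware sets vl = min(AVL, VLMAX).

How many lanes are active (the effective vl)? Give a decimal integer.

VLMAX = VLEN×LMUL/SEW = 256×1/64 = 4
vl = min(AVL, VLMAX) = min(6, 4) = 4

vl = 4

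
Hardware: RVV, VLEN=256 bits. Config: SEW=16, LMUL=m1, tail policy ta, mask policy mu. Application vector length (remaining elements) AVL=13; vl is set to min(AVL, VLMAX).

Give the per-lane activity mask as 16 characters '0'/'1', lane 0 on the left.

VLMAX = VLEN×LMUL/SEW = 256×1/16 = 16
vl = min(AVL, VLMAX) = min(13, 16) = 13
bits (lane 0 leftmost): 1111111111111000

predicate = 1111111111111000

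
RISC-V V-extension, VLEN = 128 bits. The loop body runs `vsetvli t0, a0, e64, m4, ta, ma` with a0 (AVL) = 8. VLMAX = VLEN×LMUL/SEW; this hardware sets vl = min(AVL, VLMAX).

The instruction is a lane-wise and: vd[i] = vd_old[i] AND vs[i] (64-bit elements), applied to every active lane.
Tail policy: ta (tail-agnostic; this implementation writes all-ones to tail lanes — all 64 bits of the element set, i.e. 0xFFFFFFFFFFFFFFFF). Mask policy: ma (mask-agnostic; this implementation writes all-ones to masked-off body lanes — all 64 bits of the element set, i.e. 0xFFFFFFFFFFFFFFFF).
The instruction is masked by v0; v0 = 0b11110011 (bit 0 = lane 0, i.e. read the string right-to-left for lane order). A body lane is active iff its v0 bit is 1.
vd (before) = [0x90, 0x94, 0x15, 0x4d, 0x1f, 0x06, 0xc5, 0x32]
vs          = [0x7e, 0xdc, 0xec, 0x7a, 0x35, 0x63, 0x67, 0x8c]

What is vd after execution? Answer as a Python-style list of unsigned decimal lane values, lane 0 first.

vd = [16, 148, 18446744073709551615, 18446744073709551615, 21, 2, 69, 0]

VLMAX = VLEN×LMUL/SEW = 128×4/64 = 8
vl ← min(8, 8) = 8
  i=0: and(0x90,0x7e) → 16
  i=1: and(0x94,0xdc) → 148
  i=2: mask-off/ones → 18446744073709551615
  i=3: mask-off/ones → 18446744073709551615
  i=4: and(0x1f,0x35) → 21
  i=5: and(0x06,0x63) → 2
  i=6: and(0xc5,0x67) → 69
  i=7: and(0x32,0x8c) → 0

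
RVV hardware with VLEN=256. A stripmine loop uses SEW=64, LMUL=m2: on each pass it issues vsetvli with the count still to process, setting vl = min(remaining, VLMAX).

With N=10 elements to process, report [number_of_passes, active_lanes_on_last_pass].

VLMAX = (256 × 2) / 64 = 8 lanes
N=10: ⌈10/8⌉ = 2 iters; last vl = 10 − 1×8 = 2

[iterations, last_vl] = [2, 2]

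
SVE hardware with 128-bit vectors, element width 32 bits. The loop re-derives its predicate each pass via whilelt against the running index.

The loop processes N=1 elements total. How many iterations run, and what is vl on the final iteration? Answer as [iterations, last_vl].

[iterations, last_vl] = [1, 1]

register lanes = 128/32 = 4
iterations = ceil(1/4) = 1; final-pass vl = 1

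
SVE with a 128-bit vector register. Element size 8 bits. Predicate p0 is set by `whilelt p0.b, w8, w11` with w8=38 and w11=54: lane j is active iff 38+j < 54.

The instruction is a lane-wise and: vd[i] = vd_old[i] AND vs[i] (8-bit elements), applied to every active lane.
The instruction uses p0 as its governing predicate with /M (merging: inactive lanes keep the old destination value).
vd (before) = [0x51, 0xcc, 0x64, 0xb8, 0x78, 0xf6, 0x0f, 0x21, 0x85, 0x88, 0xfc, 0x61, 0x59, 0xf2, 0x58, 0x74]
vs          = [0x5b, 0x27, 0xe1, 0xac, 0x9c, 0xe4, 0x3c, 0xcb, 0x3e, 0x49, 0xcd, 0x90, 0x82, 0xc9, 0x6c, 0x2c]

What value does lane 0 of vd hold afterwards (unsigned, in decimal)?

vd[0] = 81

register lanes = 128/8 = 16
active while 38+j < 54, i.e. j ∈ [0,16) capped at 16 ⇒ 16
  i=0: and(0x51,0x5b) → 81
  i=1: and(0xcc,0x27) → 4
  i=2: and(0x64,0xe1) → 96
  i=3: and(0xb8,0xac) → 168
  i=4: and(0x78,0x9c) → 24
  i=5: and(0xf6,0xe4) → 228
  i=6: and(0x0f,0x3c) → 12
  i=7: and(0x21,0xcb) → 1
  i=8: and(0x85,0x3e) → 4
  i=9: and(0x88,0x49) → 8
  i=10: and(0xfc,0xcd) → 204
  i=11: and(0x61,0x90) → 0
  i=12: and(0x59,0x82) → 0
  i=13: and(0xf2,0xc9) → 192
  i=14: and(0x58,0x6c) → 72
  i=15: and(0x74,0x2c) → 36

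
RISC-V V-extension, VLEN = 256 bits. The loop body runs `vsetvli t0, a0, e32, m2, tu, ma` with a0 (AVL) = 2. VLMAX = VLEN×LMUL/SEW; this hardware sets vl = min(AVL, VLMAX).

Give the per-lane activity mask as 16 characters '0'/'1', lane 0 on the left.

VLMAX = (256 × 2) / 32 = 16 lanes
vl ← min(2, 16) = 2
bits (lane 0 leftmost): 1100000000000000

predicate = 1100000000000000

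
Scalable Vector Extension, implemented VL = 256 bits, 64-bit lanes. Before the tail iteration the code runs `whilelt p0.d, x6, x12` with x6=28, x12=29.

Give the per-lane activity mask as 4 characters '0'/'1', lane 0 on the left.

register lanes = 256/64 = 4
p0[j] = (28+j < 29); true for j=0..0 → 1 lanes set
bits (lane 0 leftmost): 1000

predicate = 1000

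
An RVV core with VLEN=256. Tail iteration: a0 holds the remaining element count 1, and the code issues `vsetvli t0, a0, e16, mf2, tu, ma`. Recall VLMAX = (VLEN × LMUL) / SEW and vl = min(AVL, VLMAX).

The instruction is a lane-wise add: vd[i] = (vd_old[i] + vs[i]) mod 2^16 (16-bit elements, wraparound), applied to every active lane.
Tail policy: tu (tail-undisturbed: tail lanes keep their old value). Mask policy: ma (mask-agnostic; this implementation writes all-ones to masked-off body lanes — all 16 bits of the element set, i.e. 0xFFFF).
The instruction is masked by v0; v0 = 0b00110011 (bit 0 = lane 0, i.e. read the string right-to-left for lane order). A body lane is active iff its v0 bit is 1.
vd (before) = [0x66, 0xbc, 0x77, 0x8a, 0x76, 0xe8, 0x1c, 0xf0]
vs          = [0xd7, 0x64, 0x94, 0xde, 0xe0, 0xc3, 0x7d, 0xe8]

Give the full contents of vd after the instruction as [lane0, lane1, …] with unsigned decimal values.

vd = [317, 188, 119, 138, 118, 232, 28, 240]

lanes per group: 256·1/2/16 = 8
vl ← min(1, 8) = 1
[0] add(0x66,0xd7) = 0x13d
[1] tail/keep = 0xbc
[2] tail/keep = 0x77
[3] tail/keep = 0x8a
[4] tail/keep = 0x76
[5] tail/keep = 0xe8
[6] tail/keep = 0x1c
[7] tail/keep = 0xf0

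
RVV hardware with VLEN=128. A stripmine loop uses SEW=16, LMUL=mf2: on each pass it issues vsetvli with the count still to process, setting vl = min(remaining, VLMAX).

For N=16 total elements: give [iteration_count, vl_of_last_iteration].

[iterations, last_vl] = [4, 4]

lanes per group: 128·1/2/16 = 4
16 elements at 4/iter → 4 passes, remainder 4 on the last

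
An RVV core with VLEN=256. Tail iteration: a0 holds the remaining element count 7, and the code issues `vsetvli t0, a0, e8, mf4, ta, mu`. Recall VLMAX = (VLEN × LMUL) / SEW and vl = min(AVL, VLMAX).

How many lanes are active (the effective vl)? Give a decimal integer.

VLMAX = VLEN×LMUL/SEW = 256×1/4/8 = 8
vl = min(AVL, VLMAX) = min(7, 8) = 7

vl = 7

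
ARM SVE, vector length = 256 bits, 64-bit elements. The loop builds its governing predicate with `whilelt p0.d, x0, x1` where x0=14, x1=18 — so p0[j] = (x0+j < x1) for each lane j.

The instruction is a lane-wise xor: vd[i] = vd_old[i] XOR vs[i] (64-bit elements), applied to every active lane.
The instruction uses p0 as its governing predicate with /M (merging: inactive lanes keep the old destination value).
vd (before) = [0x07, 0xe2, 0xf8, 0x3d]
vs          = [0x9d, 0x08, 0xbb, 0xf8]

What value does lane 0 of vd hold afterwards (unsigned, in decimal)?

vd[0] = 154

register lanes = 256/64 = 4
p0[j] = (14+j < 18); true for j=0..3 → 4 lanes set
lane  0: xor(0x07,0x9d) ⇒ 0x9a
lane  1: xor(0xe2,0x08) ⇒ 0xea
lane  2: xor(0xf8,0xbb) ⇒ 0x43
lane  3: xor(0x3d,0xf8) ⇒ 0xc5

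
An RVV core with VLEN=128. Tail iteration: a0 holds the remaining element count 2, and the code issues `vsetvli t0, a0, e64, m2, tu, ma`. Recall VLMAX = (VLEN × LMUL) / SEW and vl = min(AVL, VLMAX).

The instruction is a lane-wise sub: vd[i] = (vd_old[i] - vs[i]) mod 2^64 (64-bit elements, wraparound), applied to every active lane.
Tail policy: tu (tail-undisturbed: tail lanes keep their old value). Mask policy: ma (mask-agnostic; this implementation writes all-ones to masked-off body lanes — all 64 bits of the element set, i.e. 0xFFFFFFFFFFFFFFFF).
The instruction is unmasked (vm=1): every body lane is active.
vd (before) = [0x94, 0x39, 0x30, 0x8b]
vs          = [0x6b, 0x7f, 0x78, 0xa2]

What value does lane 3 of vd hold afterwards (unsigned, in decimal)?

VLMAX = (128 × 2) / 64 = 4 lanes
vl = min(AVL, VLMAX) = min(2, 4) = 2
[0] sub(0x94,0x6b) = 0x29
[1] sub(0x39,0x7f) = 0xffffffffffffffba
[2] tail/keep = 0x30
[3] tail/keep = 0x8b

vd[3] = 139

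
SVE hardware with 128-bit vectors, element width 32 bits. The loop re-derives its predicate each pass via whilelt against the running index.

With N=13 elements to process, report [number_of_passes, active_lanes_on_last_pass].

register lanes = 128/32 = 4
iterations = ceil(13/4) = 4; final-pass vl = 1

[iterations, last_vl] = [4, 1]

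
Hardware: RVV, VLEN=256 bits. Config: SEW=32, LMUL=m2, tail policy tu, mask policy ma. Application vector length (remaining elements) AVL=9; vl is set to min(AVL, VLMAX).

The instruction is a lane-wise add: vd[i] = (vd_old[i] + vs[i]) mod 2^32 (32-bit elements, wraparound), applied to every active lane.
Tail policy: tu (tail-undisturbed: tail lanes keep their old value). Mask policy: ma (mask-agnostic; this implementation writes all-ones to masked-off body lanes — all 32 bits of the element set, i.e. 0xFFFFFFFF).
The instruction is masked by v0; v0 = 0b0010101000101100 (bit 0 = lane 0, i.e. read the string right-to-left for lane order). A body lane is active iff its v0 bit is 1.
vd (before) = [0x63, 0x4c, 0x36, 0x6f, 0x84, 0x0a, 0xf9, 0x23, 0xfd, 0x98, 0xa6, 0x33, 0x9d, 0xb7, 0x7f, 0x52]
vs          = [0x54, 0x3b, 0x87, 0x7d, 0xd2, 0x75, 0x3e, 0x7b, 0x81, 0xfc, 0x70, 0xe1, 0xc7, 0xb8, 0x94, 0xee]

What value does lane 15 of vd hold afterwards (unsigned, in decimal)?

vd[15] = 82

VLMAX = VLEN×LMUL/SEW = 256×2/32 = 16
vl ← min(9, 16) = 9
vd[0] mask-off/ones -> 0xffffffff
vd[1] mask-off/ones -> 0xffffffff
vd[2] add(0x36,0x87) -> 0xbd
vd[3] add(0x6f,0x7d) -> 0xec
vd[4] mask-off/ones -> 0xffffffff
vd[5] add(0x0a,0x75) -> 0x7f
vd[6] mask-off/ones -> 0xffffffff
vd[7] mask-off/ones -> 0xffffffff
vd[8] mask-off/ones -> 0xffffffff
vd[9] tail/keep -> 0x98
vd[10] tail/keep -> 0xa6
vd[11] tail/keep -> 0x33
vd[12] tail/keep -> 0x9d
vd[13] tail/keep -> 0xb7
vd[14] tail/keep -> 0x7f
vd[15] tail/keep -> 0x52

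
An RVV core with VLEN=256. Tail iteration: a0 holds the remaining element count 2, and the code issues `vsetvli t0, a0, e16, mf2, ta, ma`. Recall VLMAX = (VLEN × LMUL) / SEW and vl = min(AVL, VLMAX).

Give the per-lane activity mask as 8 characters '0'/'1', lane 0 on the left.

predicate = 11000000

lanes per group: 256·1/2/16 = 8
vl ← min(2, 8) = 2
bits (lane 0 leftmost): 11000000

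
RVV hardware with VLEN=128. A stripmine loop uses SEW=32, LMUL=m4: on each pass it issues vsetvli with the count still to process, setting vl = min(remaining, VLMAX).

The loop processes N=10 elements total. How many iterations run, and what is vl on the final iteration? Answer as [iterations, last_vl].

lanes per group: 128·4/32 = 16
iterations = ceil(10/16) = 1; final-pass vl = 10

[iterations, last_vl] = [1, 10]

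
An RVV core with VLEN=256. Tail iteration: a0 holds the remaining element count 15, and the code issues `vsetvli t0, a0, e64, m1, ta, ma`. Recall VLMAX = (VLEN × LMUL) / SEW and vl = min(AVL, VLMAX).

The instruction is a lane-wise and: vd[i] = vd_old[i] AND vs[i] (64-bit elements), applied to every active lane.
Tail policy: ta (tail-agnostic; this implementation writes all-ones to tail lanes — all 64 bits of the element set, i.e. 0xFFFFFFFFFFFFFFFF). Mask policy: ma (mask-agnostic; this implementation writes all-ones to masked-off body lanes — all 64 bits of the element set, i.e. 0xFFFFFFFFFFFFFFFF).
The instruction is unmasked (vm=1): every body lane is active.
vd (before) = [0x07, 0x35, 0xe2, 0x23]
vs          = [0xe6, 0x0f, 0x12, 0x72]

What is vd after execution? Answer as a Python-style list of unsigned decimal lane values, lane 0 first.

lanes per group: 256·1/64 = 4
AVL=15 > VLMAX=4, so vl = 4
lane  0: and(0x07,0xe6) ⇒ 0x06
lane  1: and(0x35,0x0f) ⇒ 0x05
lane  2: and(0xe2,0x12) ⇒ 0x02
lane  3: and(0x23,0x72) ⇒ 0x22

vd = [6, 5, 2, 34]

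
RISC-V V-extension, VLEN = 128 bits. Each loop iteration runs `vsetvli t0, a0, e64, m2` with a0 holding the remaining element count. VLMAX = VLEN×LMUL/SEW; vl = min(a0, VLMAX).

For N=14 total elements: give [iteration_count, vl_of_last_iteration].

VLMAX = VLEN×LMUL/SEW = 128×2/64 = 4
N=14: ⌈14/4⌉ = 4 iters; last vl = 14 − 3×4 = 2

[iterations, last_vl] = [4, 2]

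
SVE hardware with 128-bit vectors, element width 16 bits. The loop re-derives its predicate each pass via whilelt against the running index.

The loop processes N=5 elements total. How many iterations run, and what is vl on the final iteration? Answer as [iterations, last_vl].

register lanes = 128/16 = 8
iterations = ceil(5/8) = 1; final-pass vl = 5

[iterations, last_vl] = [1, 5]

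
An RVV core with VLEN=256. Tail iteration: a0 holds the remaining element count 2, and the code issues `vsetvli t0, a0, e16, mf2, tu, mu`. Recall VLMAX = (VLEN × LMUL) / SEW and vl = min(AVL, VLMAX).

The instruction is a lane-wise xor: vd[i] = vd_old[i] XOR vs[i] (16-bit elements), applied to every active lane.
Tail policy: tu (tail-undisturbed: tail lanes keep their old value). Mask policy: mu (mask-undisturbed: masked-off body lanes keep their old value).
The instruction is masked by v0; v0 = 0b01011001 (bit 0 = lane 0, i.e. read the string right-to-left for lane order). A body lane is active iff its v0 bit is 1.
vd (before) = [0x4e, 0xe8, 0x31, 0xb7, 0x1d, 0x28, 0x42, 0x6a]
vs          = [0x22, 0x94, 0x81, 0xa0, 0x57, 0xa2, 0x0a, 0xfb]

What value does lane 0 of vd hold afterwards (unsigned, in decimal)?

vd[0] = 108

VLMAX = (256 × 1/2) / 16 = 8 lanes
AVL=2 ≤ VLMAX=8, so vl = 2
  i=0: xor(0x4e,0x22) → 108
  i=1: mask-off/keep → 232
  i=2: tail/keep → 49
  i=3: tail/keep → 183
  i=4: tail/keep → 29
  i=5: tail/keep → 40
  i=6: tail/keep → 66
  i=7: tail/keep → 106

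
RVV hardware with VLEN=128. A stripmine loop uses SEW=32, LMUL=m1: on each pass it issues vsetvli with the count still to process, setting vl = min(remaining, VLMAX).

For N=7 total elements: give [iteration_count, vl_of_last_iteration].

VLMAX = (128 × 1) / 32 = 4 lanes
iterations = ceil(7/4) = 2; final-pass vl = 3

[iterations, last_vl] = [2, 3]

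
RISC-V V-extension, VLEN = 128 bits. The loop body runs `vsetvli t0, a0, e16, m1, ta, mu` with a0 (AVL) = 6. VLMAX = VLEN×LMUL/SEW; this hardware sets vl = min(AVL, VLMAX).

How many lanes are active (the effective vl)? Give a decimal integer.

VLMAX = VLEN×LMUL/SEW = 128×1/16 = 8
vl ← min(6, 8) = 6

vl = 6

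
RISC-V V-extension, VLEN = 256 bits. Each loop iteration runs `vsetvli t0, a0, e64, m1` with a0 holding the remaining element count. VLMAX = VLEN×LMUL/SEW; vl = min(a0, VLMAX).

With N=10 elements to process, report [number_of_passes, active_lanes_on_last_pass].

VLMAX = VLEN×LMUL/SEW = 256×1/64 = 4
iterations = ceil(10/4) = 3; final-pass vl = 2

[iterations, last_vl] = [3, 2]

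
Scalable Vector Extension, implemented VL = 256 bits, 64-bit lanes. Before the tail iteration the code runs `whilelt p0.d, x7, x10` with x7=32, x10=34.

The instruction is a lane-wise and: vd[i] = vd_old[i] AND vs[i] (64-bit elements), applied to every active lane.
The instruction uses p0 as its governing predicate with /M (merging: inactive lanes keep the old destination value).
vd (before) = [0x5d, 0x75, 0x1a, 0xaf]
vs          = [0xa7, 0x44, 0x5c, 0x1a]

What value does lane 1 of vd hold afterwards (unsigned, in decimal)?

register lanes = 256/64 = 4
p0[j] = (32+j < 34); true for j=0..1 → 2 lanes set
vd[0] and(0x5d,0xa7) -> 0x05
vd[1] and(0x75,0x44) -> 0x44
vd[2] tail/keep -> 0x1a
vd[3] tail/keep -> 0xaf

vd[1] = 68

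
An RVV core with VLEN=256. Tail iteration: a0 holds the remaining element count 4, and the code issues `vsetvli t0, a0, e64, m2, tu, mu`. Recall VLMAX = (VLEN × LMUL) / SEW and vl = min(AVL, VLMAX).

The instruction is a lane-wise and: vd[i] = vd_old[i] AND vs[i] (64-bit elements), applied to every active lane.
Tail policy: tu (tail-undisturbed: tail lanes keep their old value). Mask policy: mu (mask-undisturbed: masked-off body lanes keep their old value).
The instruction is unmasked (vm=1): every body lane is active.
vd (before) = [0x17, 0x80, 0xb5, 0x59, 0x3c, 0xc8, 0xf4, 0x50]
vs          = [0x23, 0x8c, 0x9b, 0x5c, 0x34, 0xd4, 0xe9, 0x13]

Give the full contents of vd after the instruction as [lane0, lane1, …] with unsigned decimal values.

vd = [3, 128, 145, 88, 60, 200, 244, 80]

VLMAX = (256 × 2) / 64 = 8 lanes
AVL=4 ≤ VLMAX=8, so vl = 4
[0] and(0x17,0x23) = 0x03
[1] and(0x80,0x8c) = 0x80
[2] and(0xb5,0x9b) = 0x91
[3] and(0x59,0x5c) = 0x58
[4] tail/keep = 0x3c
[5] tail/keep = 0xc8
[6] tail/keep = 0xf4
[7] tail/keep = 0x50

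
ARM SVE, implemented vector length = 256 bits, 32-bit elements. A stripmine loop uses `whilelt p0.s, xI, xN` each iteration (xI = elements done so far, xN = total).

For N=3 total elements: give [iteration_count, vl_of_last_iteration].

256-bit reg / 32-bit elem → 8 lanes
iterations = ceil(3/8) = 1; final-pass vl = 3

[iterations, last_vl] = [1, 3]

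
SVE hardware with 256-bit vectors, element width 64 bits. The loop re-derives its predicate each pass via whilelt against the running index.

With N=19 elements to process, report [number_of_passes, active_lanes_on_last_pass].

[iterations, last_vl] = [5, 3]

256-bit reg / 64-bit elem → 4 lanes
19 elements at 4/iter → 5 passes, remainder 3 on the last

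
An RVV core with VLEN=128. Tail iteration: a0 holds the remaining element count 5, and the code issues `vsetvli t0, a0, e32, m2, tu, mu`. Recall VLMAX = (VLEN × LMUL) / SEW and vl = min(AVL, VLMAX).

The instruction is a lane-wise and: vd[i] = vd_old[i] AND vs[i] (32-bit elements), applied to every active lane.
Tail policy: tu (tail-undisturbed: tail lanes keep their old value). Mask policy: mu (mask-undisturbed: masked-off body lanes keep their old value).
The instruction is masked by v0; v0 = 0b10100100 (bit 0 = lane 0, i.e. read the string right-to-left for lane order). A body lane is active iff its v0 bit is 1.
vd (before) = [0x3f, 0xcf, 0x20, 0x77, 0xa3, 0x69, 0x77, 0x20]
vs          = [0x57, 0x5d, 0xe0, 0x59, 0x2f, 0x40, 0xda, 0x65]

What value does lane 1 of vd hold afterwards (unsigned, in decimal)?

vd[1] = 207

VLMAX = (128 × 2) / 32 = 8 lanes
vl ← min(5, 8) = 5
vd[0] mask-off/keep -> 0x3f
vd[1] mask-off/keep -> 0xcf
vd[2] and(0x20,0xe0) -> 0x20
vd[3] mask-off/keep -> 0x77
vd[4] mask-off/keep -> 0xa3
vd[5] tail/keep -> 0x69
vd[6] tail/keep -> 0x77
vd[7] tail/keep -> 0x20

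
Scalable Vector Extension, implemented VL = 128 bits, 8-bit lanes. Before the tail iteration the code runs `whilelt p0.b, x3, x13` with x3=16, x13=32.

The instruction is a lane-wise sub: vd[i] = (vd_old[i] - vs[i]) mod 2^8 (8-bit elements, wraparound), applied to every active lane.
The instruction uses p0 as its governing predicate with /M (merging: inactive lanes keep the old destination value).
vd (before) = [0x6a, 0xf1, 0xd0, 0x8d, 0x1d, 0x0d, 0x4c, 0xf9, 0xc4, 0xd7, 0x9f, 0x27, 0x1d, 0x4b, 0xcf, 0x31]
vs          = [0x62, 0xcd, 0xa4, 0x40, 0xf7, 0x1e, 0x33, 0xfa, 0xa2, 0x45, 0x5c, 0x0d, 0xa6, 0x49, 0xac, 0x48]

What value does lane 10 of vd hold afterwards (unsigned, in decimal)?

vd[10] = 67

lane count: 128 div 8 = 16
whilelt: lane j active iff 16+j < 32 → j < 16 → 16 active
vd[0] sub(0x6a,0x62) -> 0x08
vd[1] sub(0xf1,0xcd) -> 0x24
vd[2] sub(0xd0,0xa4) -> 0x2c
vd[3] sub(0x8d,0x40) -> 0x4d
vd[4] sub(0x1d,0xf7) -> 0x26
vd[5] sub(0x0d,0x1e) -> 0xef
vd[6] sub(0x4c,0x33) -> 0x19
vd[7] sub(0xf9,0xfa) -> 0xff
vd[8] sub(0xc4,0xa2) -> 0x22
vd[9] sub(0xd7,0x45) -> 0x92
vd[10] sub(0x9f,0x5c) -> 0x43
vd[11] sub(0x27,0x0d) -> 0x1a
vd[12] sub(0x1d,0xa6) -> 0x77
vd[13] sub(0x4b,0x49) -> 0x02
vd[14] sub(0xcf,0xac) -> 0x23
vd[15] sub(0x31,0x48) -> 0xe9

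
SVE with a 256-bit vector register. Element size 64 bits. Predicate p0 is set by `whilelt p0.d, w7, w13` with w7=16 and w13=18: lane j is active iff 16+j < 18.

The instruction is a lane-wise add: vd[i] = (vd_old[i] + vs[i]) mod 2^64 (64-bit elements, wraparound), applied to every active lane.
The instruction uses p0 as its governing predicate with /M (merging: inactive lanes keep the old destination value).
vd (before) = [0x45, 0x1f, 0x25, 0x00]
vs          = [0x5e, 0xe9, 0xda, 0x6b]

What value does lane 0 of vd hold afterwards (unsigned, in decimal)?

vd[0] = 163

lane count: 256 div 64 = 4
p0[j] = (16+j < 18); true for j=0..1 → 2 lanes set
  i=0: add(0x45,0x5e) → 163
  i=1: add(0x1f,0xe9) → 264
  i=2: tail/keep → 37
  i=3: tail/keep → 0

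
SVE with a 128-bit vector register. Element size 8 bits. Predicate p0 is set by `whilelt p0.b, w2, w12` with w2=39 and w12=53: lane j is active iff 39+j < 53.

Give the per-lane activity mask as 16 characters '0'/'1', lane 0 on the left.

predicate = 1111111111111100

128-bit reg / 8-bit elem → 16 lanes
active while 39+j < 53, i.e. j ∈ [0,14) capped at 16 ⇒ 14
bits (lane 0 leftmost): 1111111111111100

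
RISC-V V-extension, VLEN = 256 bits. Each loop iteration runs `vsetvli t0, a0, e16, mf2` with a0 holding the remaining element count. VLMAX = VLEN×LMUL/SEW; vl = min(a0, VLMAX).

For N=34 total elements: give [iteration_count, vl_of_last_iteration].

[iterations, last_vl] = [5, 2]

lanes per group: 256·1/2/16 = 8
34 elements at 8/iter → 5 passes, remainder 2 on the last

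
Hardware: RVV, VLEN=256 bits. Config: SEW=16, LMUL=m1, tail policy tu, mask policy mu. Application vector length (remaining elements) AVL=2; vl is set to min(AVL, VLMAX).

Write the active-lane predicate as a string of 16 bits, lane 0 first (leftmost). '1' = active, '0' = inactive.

predicate = 1100000000000000

VLMAX = (256 × 1) / 16 = 16 lanes
vl ← min(2, 16) = 2
bits (lane 0 leftmost): 1100000000000000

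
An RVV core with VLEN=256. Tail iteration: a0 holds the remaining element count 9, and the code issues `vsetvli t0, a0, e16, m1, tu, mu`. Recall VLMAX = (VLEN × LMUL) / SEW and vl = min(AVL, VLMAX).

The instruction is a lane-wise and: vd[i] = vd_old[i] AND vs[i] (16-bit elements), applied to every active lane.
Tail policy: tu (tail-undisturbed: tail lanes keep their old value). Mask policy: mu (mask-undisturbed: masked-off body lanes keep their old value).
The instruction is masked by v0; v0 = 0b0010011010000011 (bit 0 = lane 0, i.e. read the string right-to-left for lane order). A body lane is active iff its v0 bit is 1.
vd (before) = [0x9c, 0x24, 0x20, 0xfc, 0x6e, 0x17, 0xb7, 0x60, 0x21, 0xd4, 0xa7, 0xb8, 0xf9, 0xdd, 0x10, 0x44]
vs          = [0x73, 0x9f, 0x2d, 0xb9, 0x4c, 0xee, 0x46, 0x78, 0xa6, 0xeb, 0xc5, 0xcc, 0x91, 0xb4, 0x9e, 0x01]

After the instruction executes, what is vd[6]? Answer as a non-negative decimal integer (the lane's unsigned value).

VLMAX = (256 × 1) / 16 = 16 lanes
AVL=9 ≤ VLMAX=16, so vl = 9
lane  0: and(0x9c,0x73) ⇒ 0x10
lane  1: and(0x24,0x9f) ⇒ 0x04
lane  2: mask-off/keep ⇒ 0x20
lane  3: mask-off/keep ⇒ 0xfc
lane  4: mask-off/keep ⇒ 0x6e
lane  5: mask-off/keep ⇒ 0x17
lane  6: mask-off/keep ⇒ 0xb7
lane  7: and(0x60,0x78) ⇒ 0x60
lane  8: mask-off/keep ⇒ 0x21
lane  9: tail/keep ⇒ 0xd4
lane 10: tail/keep ⇒ 0xa7
lane 11: tail/keep ⇒ 0xb8
lane 12: tail/keep ⇒ 0xf9
lane 13: tail/keep ⇒ 0xdd
lane 14: tail/keep ⇒ 0x10
lane 15: tail/keep ⇒ 0x44

vd[6] = 183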